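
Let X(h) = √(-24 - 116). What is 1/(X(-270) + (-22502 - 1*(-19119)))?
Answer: -3383/11444829 - 2*I*√35/11444829 ≈ -0.00029559 - 1.0338e-6*I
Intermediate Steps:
X(h) = 2*I*√35 (X(h) = √(-140) = 2*I*√35)
1/(X(-270) + (-22502 - 1*(-19119))) = 1/(2*I*√35 + (-22502 - 1*(-19119))) = 1/(2*I*√35 + (-22502 + 19119)) = 1/(2*I*√35 - 3383) = 1/(-3383 + 2*I*√35)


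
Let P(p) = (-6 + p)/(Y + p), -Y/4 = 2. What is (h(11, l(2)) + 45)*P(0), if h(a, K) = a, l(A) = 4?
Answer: 42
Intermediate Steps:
Y = -8 (Y = -4*2 = -8)
P(p) = (-6 + p)/(-8 + p)
(h(11, l(2)) + 45)*P(0) = (11 + 45)*((-6 + 0)/(-8 + 0)) = 56*(-6/(-8)) = 56*(-1/8*(-6)) = 56*(3/4) = 42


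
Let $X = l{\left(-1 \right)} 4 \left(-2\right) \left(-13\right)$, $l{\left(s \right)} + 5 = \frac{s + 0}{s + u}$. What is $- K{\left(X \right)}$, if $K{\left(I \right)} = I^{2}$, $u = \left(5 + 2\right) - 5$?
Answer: $-389376$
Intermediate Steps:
$u = 2$ ($u = 7 - 5 = 2$)
$l{\left(s \right)} = -5 + \frac{s}{2 + s}$ ($l{\left(s \right)} = -5 + \frac{s + 0}{s + 2} = -5 + \frac{s}{2 + s}$)
$X = -624$ ($X = \frac{2 \left(-5 - -2\right)}{2 - 1} \cdot 4 \left(-2\right) \left(-13\right) = \frac{2 \left(-5 + 2\right)}{1} \cdot 4 \left(-2\right) \left(-13\right) = 2 \cdot 1 \left(-3\right) 4 \left(-2\right) \left(-13\right) = \left(-6\right) 4 \left(-2\right) \left(-13\right) = \left(-24\right) \left(-2\right) \left(-13\right) = 48 \left(-13\right) = -624$)
$- K{\left(X \right)} = - \left(-624\right)^{2} = \left(-1\right) 389376 = -389376$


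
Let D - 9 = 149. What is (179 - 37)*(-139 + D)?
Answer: 2698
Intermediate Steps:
D = 158 (D = 9 + 149 = 158)
(179 - 37)*(-139 + D) = (179 - 37)*(-139 + 158) = 142*19 = 2698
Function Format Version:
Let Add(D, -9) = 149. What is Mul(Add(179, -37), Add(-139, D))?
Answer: 2698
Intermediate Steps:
D = 158 (D = Add(9, 149) = 158)
Mul(Add(179, -37), Add(-139, D)) = Mul(Add(179, -37), Add(-139, 158)) = Mul(142, 19) = 2698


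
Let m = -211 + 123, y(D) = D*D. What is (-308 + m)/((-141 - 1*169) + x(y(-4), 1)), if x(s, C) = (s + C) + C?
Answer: 99/73 ≈ 1.3562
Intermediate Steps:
y(D) = D²
x(s, C) = s + 2*C (x(s, C) = (C + s) + C = s + 2*C)
m = -88
(-308 + m)/((-141 - 1*169) + x(y(-4), 1)) = (-308 - 88)/((-141 - 1*169) + ((-4)² + 2*1)) = -396/((-141 - 169) + (16 + 2)) = -396/(-310 + 18) = -396/(-292) = -396*(-1/292) = 99/73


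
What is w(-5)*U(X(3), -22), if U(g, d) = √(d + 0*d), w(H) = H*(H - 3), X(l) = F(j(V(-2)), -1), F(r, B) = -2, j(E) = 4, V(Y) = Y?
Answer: 40*I*√22 ≈ 187.62*I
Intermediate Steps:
X(l) = -2
w(H) = H*(-3 + H)
U(g, d) = √d (U(g, d) = √(d + 0) = √d)
w(-5)*U(X(3), -22) = (-5*(-3 - 5))*√(-22) = (-5*(-8))*(I*√22) = 40*(I*√22) = 40*I*√22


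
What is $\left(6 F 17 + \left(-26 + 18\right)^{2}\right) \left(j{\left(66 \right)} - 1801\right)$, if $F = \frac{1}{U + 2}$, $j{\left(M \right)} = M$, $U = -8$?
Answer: $-81545$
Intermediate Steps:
$F = - \frac{1}{6}$ ($F = \frac{1}{-8 + 2} = \frac{1}{-6} = - \frac{1}{6} \approx -0.16667$)
$\left(6 F 17 + \left(-26 + 18\right)^{2}\right) \left(j{\left(66 \right)} - 1801\right) = \left(6 \left(- \frac{1}{6}\right) 17 + \left(-26 + 18\right)^{2}\right) \left(66 - 1801\right) = \left(\left(-1\right) 17 + \left(-8\right)^{2}\right) \left(-1735\right) = \left(-17 + 64\right) \left(-1735\right) = 47 \left(-1735\right) = -81545$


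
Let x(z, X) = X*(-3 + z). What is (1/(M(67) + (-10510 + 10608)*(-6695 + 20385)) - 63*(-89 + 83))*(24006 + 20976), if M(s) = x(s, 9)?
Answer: 11410810851699/671098 ≈ 1.7003e+7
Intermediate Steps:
M(s) = -27 + 9*s (M(s) = 9*(-3 + s) = -27 + 9*s)
(1/(M(67) + (-10510 + 10608)*(-6695 + 20385)) - 63*(-89 + 83))*(24006 + 20976) = (1/((-27 + 9*67) + (-10510 + 10608)*(-6695 + 20385)) - 63*(-89 + 83))*(24006 + 20976) = (1/((-27 + 603) + 98*13690) - 63*(-6))*44982 = (1/(576 + 1341620) + 378)*44982 = (1/1342196 + 378)*44982 = (507350089/1342196)*44982 = 11410810851699/671098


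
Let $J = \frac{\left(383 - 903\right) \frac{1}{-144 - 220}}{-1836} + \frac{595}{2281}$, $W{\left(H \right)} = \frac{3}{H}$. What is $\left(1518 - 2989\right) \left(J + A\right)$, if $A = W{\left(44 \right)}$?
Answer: $- \frac{155708275819}{322469532} \approx -482.86$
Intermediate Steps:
$A = \frac{3}{44} \approx 0.068182$
$J = \frac{3812065}{14657706}$ ($J = - \frac{520}{-364} \left(- \frac{1}{1836}\right) + 595 \cdot \frac{1}{2281} = \left(-520\right) \left(- \frac{1}{364}\right) \left(- \frac{1}{1836}\right) + \frac{595}{2281} = \frac{10}{7} \left(- \frac{1}{1836}\right) + \frac{595}{2281} = - \frac{5}{6426} + \frac{595}{2281} = \frac{3812065}{14657706} \approx 0.26007$)
$\left(1518 - 2989\right) \left(J + A\right) = \left(1518 - 2989\right) \left(\frac{3812065}{14657706} + \frac{3}{44}\right) = \left(-1471\right) \frac{105851989}{322469532} = - \frac{155708275819}{322469532}$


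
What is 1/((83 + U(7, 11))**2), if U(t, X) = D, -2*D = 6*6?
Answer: 1/4225 ≈ 0.00023669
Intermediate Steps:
D = -18 (D = -3*6 = -1/2*36 = -18)
U(t, X) = -18
1/((83 + U(7, 11))**2) = 1/((83 - 18)**2) = 1/(65**2) = 1/4225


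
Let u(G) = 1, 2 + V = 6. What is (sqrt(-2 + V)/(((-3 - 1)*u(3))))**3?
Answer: -sqrt(2)/32 ≈ -0.044194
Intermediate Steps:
V = 4 (V = -2 + 6 = 4)
(sqrt(-2 + V)/(((-3 - 1)*u(3))))**3 = (sqrt(-2 + 4)/(((-3 - 1)*1)))**3 = (sqrt(2)/((-4*1)))**3 = (sqrt(2)/(-4))**3 = (sqrt(2)*(-1/4))**3 = (-sqrt(2)/4)**3 = -sqrt(2)/32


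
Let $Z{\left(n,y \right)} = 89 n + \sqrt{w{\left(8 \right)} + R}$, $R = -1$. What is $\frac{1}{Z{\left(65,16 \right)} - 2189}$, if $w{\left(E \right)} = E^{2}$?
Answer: $\frac{3596}{12931153} - \frac{3 \sqrt{7}}{12931153} \approx 0.00027747$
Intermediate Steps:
$Z{\left(n,y \right)} = 3 \sqrt{7} + 89 n$ ($Z{\left(n,y \right)} = 89 n + \sqrt{8^{2} - 1} = 89 n + \sqrt{64 - 1} = 89 n + \sqrt{63} = 89 n + 3 \sqrt{7} = 3 \sqrt{7} + 89 n$)
$\frac{1}{Z{\left(65,16 \right)} - 2189} = \frac{1}{\left(3 \sqrt{7} + 89 \cdot 65\right) - 2189} = \frac{1}{\left(3 \sqrt{7} + 5785\right) - 2189} = \frac{1}{\left(5785 + 3 \sqrt{7}\right) - 2189} = \frac{1}{3596 + 3 \sqrt{7}}$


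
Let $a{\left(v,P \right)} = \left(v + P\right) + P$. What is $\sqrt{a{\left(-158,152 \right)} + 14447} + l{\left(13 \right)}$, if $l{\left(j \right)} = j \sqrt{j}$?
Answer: $\sqrt{14593} + 13 \sqrt{13} \approx 167.67$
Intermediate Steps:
$a{\left(v,P \right)} = v + 2 P$ ($a{\left(v,P \right)} = \left(P + v\right) + P = v + 2 P$)
$l{\left(j \right)} = j^{\frac{3}{2}}$
$\sqrt{a{\left(-158,152 \right)} + 14447} + l{\left(13 \right)} = \sqrt{\left(-158 + 2 \cdot 152\right) + 14447} + 13^{\frac{3}{2}} = \sqrt{\left(-158 + 304\right) + 14447} + 13 \sqrt{13} = \sqrt{146 + 14447} + 13 \sqrt{13} = \sqrt{14593} + 13 \sqrt{13}$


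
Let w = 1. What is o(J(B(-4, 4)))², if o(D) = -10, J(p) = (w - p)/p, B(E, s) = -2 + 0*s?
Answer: 100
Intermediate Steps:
B(E, s) = -2 (B(E, s) = -2 + 0 = -2)
J(p) = (1 - p)/p
o(J(B(-4, 4)))² = (-10)² = 100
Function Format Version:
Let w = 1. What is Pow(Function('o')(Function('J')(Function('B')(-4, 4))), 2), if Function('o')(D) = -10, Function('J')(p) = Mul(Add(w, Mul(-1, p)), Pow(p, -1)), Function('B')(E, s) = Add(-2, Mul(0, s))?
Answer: 100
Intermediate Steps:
Function('B')(E, s) = -2 (Function('B')(E, s) = Add(-2, 0) = -2)
Function('J')(p) = Mul(Pow(p, -1), Add(1, Mul(-1, p))) (Function('J')(p) = Mul(Add(1, Mul(-1, p)), Pow(p, -1)) = Mul(Pow(p, -1), Add(1, Mul(-1, p))))
Pow(Function('o')(Function('J')(Function('B')(-4, 4))), 2) = Pow(-10, 2) = 100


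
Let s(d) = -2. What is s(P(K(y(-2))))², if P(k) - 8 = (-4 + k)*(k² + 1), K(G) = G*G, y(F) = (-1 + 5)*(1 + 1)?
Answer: 4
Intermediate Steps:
y(F) = 8 (y(F) = 4*2 = 8)
K(G) = G²
P(k) = 8 + (1 + k²)*(-4 + k) (P(k) = 8 + (-4 + k)*(k² + 1) = 8 + (-4 + k)*(1 + k²) = 8 + (1 + k²)*(-4 + k))
s(P(K(y(-2))))² = (-2)² = 4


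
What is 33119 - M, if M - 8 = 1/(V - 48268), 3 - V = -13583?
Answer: 1148355703/34682 ≈ 33111.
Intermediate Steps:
V = 13586 (V = 3 - 1*(-13583) = 3 + 13583 = 13586)
M = 277455/34682 (M = 8 + 1/(13586 - 48268) = 8 + 1/(-34682) = 8 - 1/34682 = 277455/34682 ≈ 8.0000)
33119 - M = 33119 - 1*277455/34682 = 33119 - 277455/34682 = 1148355703/34682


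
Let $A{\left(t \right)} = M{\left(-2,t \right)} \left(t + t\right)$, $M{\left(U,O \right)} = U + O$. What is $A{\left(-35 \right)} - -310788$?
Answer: $313378$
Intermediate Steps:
$M{\left(U,O \right)} = O + U$
$A{\left(t \right)} = 2 t \left(-2 + t\right)$ ($A{\left(t \right)} = \left(t - 2\right) \left(t + t\right) = \left(-2 + t\right) 2 t = 2 t \left(-2 + t\right)$)
$A{\left(-35 \right)} - -310788 = 2 \left(-35\right) \left(-2 - 35\right) - -310788 = 2 \left(-35\right) \left(-37\right) + 310788 = 2590 + 310788 = 313378$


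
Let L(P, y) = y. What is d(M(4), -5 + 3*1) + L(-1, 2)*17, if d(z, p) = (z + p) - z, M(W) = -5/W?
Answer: 32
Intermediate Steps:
d(z, p) = p (d(z, p) = (p + z) - z = p)
d(M(4), -5 + 3*1) + L(-1, 2)*17 = (-5 + 3*1) + 2*17 = (-5 + 3) + 34 = -2 + 34 = 32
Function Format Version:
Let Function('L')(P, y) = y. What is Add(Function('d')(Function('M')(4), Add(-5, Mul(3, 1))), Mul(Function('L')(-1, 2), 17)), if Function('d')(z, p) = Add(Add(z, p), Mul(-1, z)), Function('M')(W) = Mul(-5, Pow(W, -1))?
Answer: 32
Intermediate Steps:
Function('d')(z, p) = p (Function('d')(z, p) = Add(Add(p, z), Mul(-1, z)) = p)
Add(Function('d')(Function('M')(4), Add(-5, Mul(3, 1))), Mul(Function('L')(-1, 2), 17)) = Add(Add(-5, Mul(3, 1)), Mul(2, 17)) = Add(Add(-5, 3), 34) = Add(-2, 34) = 32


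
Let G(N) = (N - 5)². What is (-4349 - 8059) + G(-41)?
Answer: -10292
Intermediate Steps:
G(N) = (-5 + N)²
(-4349 - 8059) + G(-41) = (-4349 - 8059) + (-5 - 41)² = -12408 + (-46)² = -12408 + 2116 = -10292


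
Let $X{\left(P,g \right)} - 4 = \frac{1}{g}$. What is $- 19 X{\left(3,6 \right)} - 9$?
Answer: $- \frac{529}{6} \approx -88.167$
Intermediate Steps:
$X{\left(P,g \right)} = 4 + \frac{1}{g}$
$- 19 X{\left(3,6 \right)} - 9 = - 19 \left(4 + \frac{1}{6}\right) - 9 = \left(-19\right) \frac{25}{6} - 9 = - \frac{475}{6} - 9 = - \frac{529}{6}$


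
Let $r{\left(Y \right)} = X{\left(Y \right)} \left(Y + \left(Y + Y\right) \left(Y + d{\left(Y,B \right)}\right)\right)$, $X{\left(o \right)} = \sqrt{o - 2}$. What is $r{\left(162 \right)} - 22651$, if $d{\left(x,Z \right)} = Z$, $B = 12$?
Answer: $-22651 + 226152 \sqrt{10} \approx 6.925 \cdot 10^{5}$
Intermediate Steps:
$X{\left(o \right)} = \sqrt{-2 + o}$
$r{\left(Y \right)} = \sqrt{-2 + Y} \left(Y + 2 Y \left(12 + Y\right)\right)$ ($r{\left(Y \right)} = \sqrt{-2 + Y} \left(Y + \left(Y + Y\right) \left(Y + 12\right)\right) = \sqrt{-2 + Y} \left(Y + 2 Y \left(12 + Y\right)\right)$)
$r{\left(162 \right)} - 22651 = 162 \sqrt{-2 + 162} \left(25 + 2 \cdot 162\right) - 22651 = 162 \sqrt{160} \left(25 + 324\right) - 22651 = 162 \cdot 4 \sqrt{10} \cdot 349 - 22651 = 226152 \sqrt{10} - 22651 = -22651 + 226152 \sqrt{10}$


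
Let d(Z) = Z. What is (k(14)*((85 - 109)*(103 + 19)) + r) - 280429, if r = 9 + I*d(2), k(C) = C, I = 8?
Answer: -321396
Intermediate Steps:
r = 25 (r = 9 + 8*2 = 9 + 16 = 25)
(k(14)*((85 - 109)*(103 + 19)) + r) - 280429 = (14*((85 - 109)*(103 + 19)) + 25) - 280429 = (14*(-24*122) + 25) - 280429 = (14*(-2928) + 25) - 280429 = (-40992 + 25) - 280429 = -40967 - 280429 = -321396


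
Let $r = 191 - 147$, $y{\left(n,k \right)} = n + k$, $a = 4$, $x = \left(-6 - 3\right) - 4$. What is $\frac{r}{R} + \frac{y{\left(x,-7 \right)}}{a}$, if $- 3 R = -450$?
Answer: $- \frac{353}{75} \approx -4.7067$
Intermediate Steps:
$R = 150$ ($R = \left(- \frac{1}{3}\right) \left(-450\right) = 150$)
$x = -13$ ($x = -9 - 4 = -13$)
$y{\left(n,k \right)} = k + n$
$r = 44$ ($r = 191 - 147 = 44$)
$\frac{r}{R} + \frac{y{\left(x,-7 \right)}}{a} = \frac{44}{150} + \frac{-7 - 13}{4} = 44 \cdot \frac{1}{150} - 5 = \frac{22}{75} - 5 = - \frac{353}{75}$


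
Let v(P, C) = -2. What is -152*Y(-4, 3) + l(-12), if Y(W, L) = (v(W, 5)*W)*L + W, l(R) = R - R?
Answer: -3040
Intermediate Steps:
l(R) = 0
Y(W, L) = W - 2*L*W (Y(W, L) = (-2*W)*L + W = -2*L*W + W = W - 2*L*W)
-152*Y(-4, 3) + l(-12) = -(-608)*(1 - 2*3) + 0 = -(-608)*(1 - 6) + 0 = -(-608)*(-5) + 0 = -152*20 + 0 = -3040 + 0 = -3040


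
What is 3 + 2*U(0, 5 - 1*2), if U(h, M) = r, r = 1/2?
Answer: 4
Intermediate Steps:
r = ½ ≈ 0.50000
U(h, M) = ½
3 + 2*U(0, 5 - 1*2) = 3 + 2*(½) = 3 + 1 = 4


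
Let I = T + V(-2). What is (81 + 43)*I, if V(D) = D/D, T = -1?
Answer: 0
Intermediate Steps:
V(D) = 1
I = 0 (I = -1 + 1 = 0)
(81 + 43)*I = (81 + 43)*0 = 124*0 = 0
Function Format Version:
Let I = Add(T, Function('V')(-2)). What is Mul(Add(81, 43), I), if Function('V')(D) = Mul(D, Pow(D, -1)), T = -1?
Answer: 0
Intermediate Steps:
Function('V')(D) = 1
I = 0 (I = Add(-1, 1) = 0)
Mul(Add(81, 43), I) = Mul(Add(81, 43), 0) = Mul(124, 0) = 0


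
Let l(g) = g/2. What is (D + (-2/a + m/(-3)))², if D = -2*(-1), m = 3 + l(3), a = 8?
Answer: 1/16 ≈ 0.062500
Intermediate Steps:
l(g) = g/2 (l(g) = g*(½) = g/2)
m = 9/2 (m = 3 + (½)*3 = 3 + 3/2 = 9/2 ≈ 4.5000)
D = 2
(D + (-2/a + m/(-3)))² = (2 + (-2/8 + (9/2)/(-3)))² = (2 + (-2*⅛ + (9/2)*(-⅓)))² = (2 + (-¼ - 3/2))² = (2 - 7/4)² = (¼)² = 1/16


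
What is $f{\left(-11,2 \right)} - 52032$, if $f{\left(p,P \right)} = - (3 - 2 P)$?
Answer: $-52031$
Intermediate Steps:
$f{\left(p,P \right)} = -3 + 2 P$
$f{\left(-11,2 \right)} - 52032 = \left(-3 + 2 \cdot 2\right) - 52032 = \left(-3 + 4\right) - 52032 = 1 - 52032 = -52031$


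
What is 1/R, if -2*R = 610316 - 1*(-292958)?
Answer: -1/451637 ≈ -2.2142e-6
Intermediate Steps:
R = -451637 (R = -(610316 - 1*(-292958))/2 = -(610316 + 292958)/2 = -½*903274 = -451637)
1/R = 1/(-451637) = -1/451637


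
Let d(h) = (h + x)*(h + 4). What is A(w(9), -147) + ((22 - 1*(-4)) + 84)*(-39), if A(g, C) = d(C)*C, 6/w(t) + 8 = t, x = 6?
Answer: -2968251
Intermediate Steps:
w(t) = 6/(-8 + t)
d(h) = (4 + h)*(6 + h) (d(h) = (h + 6)*(h + 4) = (6 + h)*(4 + h) = (4 + h)*(6 + h))
A(g, C) = C*(24 + C² + 10*C) (A(g, C) = (24 + C² + 10*C)*C = C*(24 + C² + 10*C))
A(w(9), -147) + ((22 - 1*(-4)) + 84)*(-39) = -147*(24 + (-147)² + 10*(-147)) + ((22 - 1*(-4)) + 84)*(-39) = -147*(24 + 21609 - 1470) + ((22 + 4) + 84)*(-39) = -147*20163 + (26 + 84)*(-39) = -2963961 + 110*(-39) = -2963961 - 4290 = -2968251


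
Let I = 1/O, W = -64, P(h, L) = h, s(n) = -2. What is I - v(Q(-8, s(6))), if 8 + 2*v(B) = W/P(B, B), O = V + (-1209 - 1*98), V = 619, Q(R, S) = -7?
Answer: -2759/4816 ≈ -0.57288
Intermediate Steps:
O = -688 (O = 619 + (-1209 - 1*98) = 619 + (-1209 - 98) = 619 - 1307 = -688)
v(B) = -4 - 32/B (v(B) = -4 + (-64/B)/2 = -4 - 32/B)
I = -1/688 (I = 1/(-688) = -1/688 ≈ -0.0014535)
I - v(Q(-8, s(6))) = -1/688 - (-4 - 32/(-7)) = -1/688 - (-4 - 32*(-⅐)) = -1/688 - (-4 + 32/7) = -1/688 - 1*4/7 = -1/688 - 4/7 = -2759/4816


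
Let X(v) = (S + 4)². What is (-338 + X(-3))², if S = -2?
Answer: 111556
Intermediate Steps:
X(v) = 4 (X(v) = (-2 + 4)² = 2² = 4)
(-338 + X(-3))² = (-338 + 4)² = (-334)² = 111556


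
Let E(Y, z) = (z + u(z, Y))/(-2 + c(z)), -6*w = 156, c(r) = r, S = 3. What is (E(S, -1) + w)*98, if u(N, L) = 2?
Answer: -7742/3 ≈ -2580.7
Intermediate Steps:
w = -26 (w = -⅙*156 = -26)
E(Y, z) = (2 + z)/(-2 + z) (E(Y, z) = (z + 2)/(-2 + z) = (2 + z)/(-2 + z))
(E(S, -1) + w)*98 = ((2 - 1)/(-2 - 1) - 26)*98 = (1/(-3) - 26)*98 = (-⅓*1 - 26)*98 = (-⅓ - 26)*98 = -79/3*98 = -7742/3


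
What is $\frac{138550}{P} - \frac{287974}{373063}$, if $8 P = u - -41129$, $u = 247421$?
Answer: $\frac{6608162630}{2152946573} \approx 3.0694$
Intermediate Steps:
$P = \frac{144275}{4}$ ($P = \frac{247421 - -41129}{8} = \frac{247421 + 41129}{8} = \frac{1}{8} \cdot 288550 = \frac{144275}{4} \approx 36069.0$)
$\frac{138550}{P} - \frac{287974}{373063} = \frac{138550}{\frac{144275}{4}} - \frac{287974}{373063} = 138550 \cdot \frac{4}{144275} - \frac{287974}{373063} = \frac{22168}{5771} - \frac{287974}{373063} = \frac{6608162630}{2152946573}$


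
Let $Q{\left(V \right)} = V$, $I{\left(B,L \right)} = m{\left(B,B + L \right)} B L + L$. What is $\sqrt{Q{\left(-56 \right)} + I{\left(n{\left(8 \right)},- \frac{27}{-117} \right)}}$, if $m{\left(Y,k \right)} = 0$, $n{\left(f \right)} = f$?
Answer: $\frac{5 i \sqrt{377}}{13} \approx 7.4679 i$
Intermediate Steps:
$I{\left(B,L \right)} = L$ ($I{\left(B,L \right)} = 0 B L + L = 0 L + L = 0 + L = L$)
$\sqrt{Q{\left(-56 \right)} + I{\left(n{\left(8 \right)},- \frac{27}{-117} \right)}} = \sqrt{-56 - \frac{27}{-117}} = \sqrt{-56 - - \frac{3}{13}} = \sqrt{-56 + \frac{3}{13}} = \sqrt{- \frac{725}{13}} = \frac{5 i \sqrt{377}}{13}$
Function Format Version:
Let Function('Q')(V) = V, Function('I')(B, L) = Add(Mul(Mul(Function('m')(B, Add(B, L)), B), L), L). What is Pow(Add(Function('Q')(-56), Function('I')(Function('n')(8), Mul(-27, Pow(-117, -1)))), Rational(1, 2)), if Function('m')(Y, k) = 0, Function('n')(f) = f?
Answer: Mul(Rational(5, 13), I, Pow(377, Rational(1, 2))) ≈ Mul(7.4679, I)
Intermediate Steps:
Function('I')(B, L) = L (Function('I')(B, L) = Add(Mul(Mul(0, B), L), L) = Add(Mul(0, L), L) = Add(0, L) = L)
Pow(Add(Function('Q')(-56), Function('I')(Function('n')(8), Mul(-27, Pow(-117, -1)))), Rational(1, 2)) = Pow(Add(-56, Mul(-27, Pow(-117, -1))), Rational(1, 2)) = Pow(Add(-56, Mul(-27, Rational(-1, 117))), Rational(1, 2)) = Pow(Add(-56, Rational(3, 13)), Rational(1, 2)) = Pow(Rational(-725, 13), Rational(1, 2)) = Mul(Rational(5, 13), I, Pow(377, Rational(1, 2)))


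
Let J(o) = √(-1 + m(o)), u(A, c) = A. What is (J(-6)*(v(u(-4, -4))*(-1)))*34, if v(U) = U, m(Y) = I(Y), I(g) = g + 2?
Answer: 136*I*√5 ≈ 304.11*I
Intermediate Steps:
I(g) = 2 + g
m(Y) = 2 + Y
J(o) = √(1 + o) (J(o) = √(-1 + (2 + o)) = √(1 + o))
(J(-6)*(v(u(-4, -4))*(-1)))*34 = (√(1 - 6)*(-4*(-1)))*34 = (√(-5)*4)*34 = ((I*√5)*4)*34 = (4*I*√5)*34 = 136*I*√5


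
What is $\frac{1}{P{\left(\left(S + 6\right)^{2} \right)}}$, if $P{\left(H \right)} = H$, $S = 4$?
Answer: $\frac{1}{100} \approx 0.01$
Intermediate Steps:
$\frac{1}{P{\left(\left(S + 6\right)^{2} \right)}} = \frac{1}{\left(4 + 6\right)^{2}} = \frac{1}{10^{2}} = \frac{1}{100}$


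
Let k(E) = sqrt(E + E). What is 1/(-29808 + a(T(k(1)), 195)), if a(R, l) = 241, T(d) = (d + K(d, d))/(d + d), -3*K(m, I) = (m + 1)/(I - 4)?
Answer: -1/29567 ≈ -3.3822e-5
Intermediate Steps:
k(E) = sqrt(2)*sqrt(E) (k(E) = sqrt(2*E) = sqrt(2)*sqrt(E))
K(m, I) = -(1 + m)/(3*(-4 + I)) (K(m, I) = -(m + 1)/(3*(I - 4)) = -(1 + m)/(3*(-4 + I)))
T(d) = (d + (-1 - d)/(3*(-4 + d)))/(2*d) (T(d) = (d + (-1 - d)/(3*(-4 + d)))/(d + d) = (d + (-1 - d)/(3*(-4 + d)))/((2*d)) = (d + (-1 - d)/(3*(-4 + d)))*(1/(2*d)) = (d + (-1 - d)/(3*(-4 + d)))/(2*d))
1/(-29808 + a(T(k(1)), 195)) = 1/(-29808 + 241) = 1/(-29567) = -1/29567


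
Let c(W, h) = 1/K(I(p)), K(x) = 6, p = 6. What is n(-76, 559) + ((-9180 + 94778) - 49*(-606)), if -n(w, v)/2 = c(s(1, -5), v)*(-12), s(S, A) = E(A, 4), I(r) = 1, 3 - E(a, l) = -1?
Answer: 115296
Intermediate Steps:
E(a, l) = 4 (E(a, l) = 3 - 1*(-1) = 3 + 1 = 4)
s(S, A) = 4
c(W, h) = ⅙ (c(W, h) = 1/6 = ⅙)
n(w, v) = 4 (n(w, v) = -(-12)/3 = -2*(-2) = 4)
n(-76, 559) + ((-9180 + 94778) - 49*(-606)) = 4 + ((-9180 + 94778) - 49*(-606)) = 4 + (85598 + 29694) = 4 + 115292 = 115296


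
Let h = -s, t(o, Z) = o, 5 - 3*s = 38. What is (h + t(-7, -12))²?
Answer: 16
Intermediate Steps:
s = -11 (s = 5/3 - ⅓*38 = 5/3 - 38/3 = -11)
h = 11 (h = -1*(-11) = 11)
(h + t(-7, -12))² = (11 - 7)² = 4² = 16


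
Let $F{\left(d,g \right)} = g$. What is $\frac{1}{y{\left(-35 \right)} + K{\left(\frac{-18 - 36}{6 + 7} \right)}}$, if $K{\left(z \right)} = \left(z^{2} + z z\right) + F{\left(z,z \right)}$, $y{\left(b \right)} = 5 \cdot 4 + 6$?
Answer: $\frac{169}{9524} \approx 0.017745$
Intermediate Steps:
$y{\left(b \right)} = 26$ ($y{\left(b \right)} = 20 + 6 = 26$)
$K{\left(z \right)} = z + 2 z^{2}$ ($K{\left(z \right)} = \left(z^{2} + z z\right) + z = \left(z^{2} + z^{2}\right) + z = 2 z^{2} + z = z + 2 z^{2}$)
$\frac{1}{y{\left(-35 \right)} + K{\left(\frac{-18 - 36}{6 + 7} \right)}} = \frac{1}{26 + \frac{-18 - 36}{6 + 7} \left(1 + 2 \frac{-18 - 36}{6 + 7}\right)} = \frac{1}{26 + - \frac{54}{13} \left(1 + 2 \left(- \frac{54}{13}\right)\right)} = \frac{1}{26 + \left(-54\right) \frac{1}{13} \left(1 + 2 \left(\left(-54\right) \frac{1}{13}\right)\right)} = \frac{1}{26 - \frac{54 \left(1 + 2 \left(- \frac{54}{13}\right)\right)}{13}} = \frac{1}{26 - \frac{54 \left(1 - \frac{108}{13}\right)}{13}} = \frac{1}{26 - - \frac{5130}{169}} = \frac{1}{26 + \frac{5130}{169}} = \frac{1}{\frac{9524}{169}} = \frac{169}{9524}$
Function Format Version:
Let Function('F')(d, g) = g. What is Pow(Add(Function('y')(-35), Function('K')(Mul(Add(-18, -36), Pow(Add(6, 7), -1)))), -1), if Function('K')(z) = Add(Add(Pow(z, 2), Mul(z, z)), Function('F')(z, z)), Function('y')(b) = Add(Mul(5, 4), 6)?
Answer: Rational(169, 9524) ≈ 0.017745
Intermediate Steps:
Function('y')(b) = 26 (Function('y')(b) = Add(20, 6) = 26)
Function('K')(z) = Add(z, Mul(2, Pow(z, 2))) (Function('K')(z) = Add(Add(Pow(z, 2), Mul(z, z)), z) = Add(Add(Pow(z, 2), Pow(z, 2)), z) = Add(Mul(2, Pow(z, 2)), z) = Add(z, Mul(2, Pow(z, 2))))
Pow(Add(Function('y')(-35), Function('K')(Mul(Add(-18, -36), Pow(Add(6, 7), -1)))), -1) = Pow(Add(26, Mul(Mul(Add(-18, -36), Pow(Add(6, 7), -1)), Add(1, Mul(2, Mul(Add(-18, -36), Pow(Add(6, 7), -1)))))), -1) = Pow(Add(26, Mul(Mul(-54, Pow(13, -1)), Add(1, Mul(2, Mul(-54, Pow(13, -1)))))), -1) = Pow(Add(26, Mul(Mul(-54, Rational(1, 13)), Add(1, Mul(2, Mul(-54, Rational(1, 13)))))), -1) = Pow(Add(26, Mul(Rational(-54, 13), Add(1, Mul(2, Rational(-54, 13))))), -1) = Pow(Add(26, Mul(Rational(-54, 13), Add(1, Rational(-108, 13)))), -1) = Pow(Add(26, Mul(Rational(-54, 13), Rational(-95, 13))), -1) = Pow(Add(26, Rational(5130, 169)), -1) = Pow(Rational(9524, 169), -1) = Rational(169, 9524)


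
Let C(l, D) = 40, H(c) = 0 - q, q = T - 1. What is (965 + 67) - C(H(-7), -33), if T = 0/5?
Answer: 992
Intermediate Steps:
T = 0 (T = 0*(⅕) = 0)
q = -1 (q = 0 - 1 = -1)
H(c) = 1 (H(c) = 0 - 1*(-1) = 0 + 1 = 1)
(965 + 67) - C(H(-7), -33) = (965 + 67) - 1*40 = 1032 - 40 = 992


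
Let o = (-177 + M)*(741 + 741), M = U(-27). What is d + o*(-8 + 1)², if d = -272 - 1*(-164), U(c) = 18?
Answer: -11546370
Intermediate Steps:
M = 18
d = -108 (d = -272 + 164 = -108)
o = -235638 (o = (-177 + 18)*(741 + 741) = -159*1482 = -235638)
d + o*(-8 + 1)² = -108 - 235638*(-8 + 1)² = -108 - 235638*(-7)² = -108 - 235638*49 = -108 - 11546262 = -11546370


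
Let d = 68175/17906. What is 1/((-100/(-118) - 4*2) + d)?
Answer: -1056454/3534007 ≈ -0.29894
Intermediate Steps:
d = 68175/17906 (d = 68175*(1/17906) = 68175/17906 ≈ 3.8074)
1/((-100/(-118) - 4*2) + d) = 1/((-100/(-118) - 4*2) + 68175/17906) = 1/((-100*(-1/118) - 8) + 68175/17906) = 1/((50/59 - 8) + 68175/17906) = 1/(-422/59 + 68175/17906) = 1/(-3534007/1056454) = -1056454/3534007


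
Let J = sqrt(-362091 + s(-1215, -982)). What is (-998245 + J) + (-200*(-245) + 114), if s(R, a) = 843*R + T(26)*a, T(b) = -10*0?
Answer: -949131 + 4*I*sqrt(86646) ≈ -9.4913e+5 + 1177.4*I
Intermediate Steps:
T(b) = 0
s(R, a) = 843*R (s(R, a) = 843*R + 0*a = 843*R + 0 = 843*R)
J = 4*I*sqrt(86646) (J = sqrt(-362091 + 843*(-1215)) = sqrt(-362091 - 1024245) = sqrt(-1386336) = 4*I*sqrt(86646) ≈ 1177.4*I)
(-998245 + J) + (-200*(-245) + 114) = (-998245 + 4*I*sqrt(86646)) + (-200*(-245) + 114) = (-998245 + 4*I*sqrt(86646)) + (49000 + 114) = (-998245 + 4*I*sqrt(86646)) + 49114 = -949131 + 4*I*sqrt(86646)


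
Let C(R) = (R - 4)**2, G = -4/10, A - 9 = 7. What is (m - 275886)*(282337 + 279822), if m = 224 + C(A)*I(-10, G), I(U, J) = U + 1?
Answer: -155694432322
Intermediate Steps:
A = 16 (A = 9 + 7 = 16)
G = -2/5 (G = -4*1/10 = -2/5 ≈ -0.40000)
C(R) = (-4 + R)**2
I(U, J) = 1 + U
m = -1072 (m = 224 + (-4 + 16)**2*(1 - 10) = 224 + 12**2*(-9) = 224 + 144*(-9) = 224 - 1296 = -1072)
(m - 275886)*(282337 + 279822) = (-1072 - 275886)*(282337 + 279822) = -276958*562159 = -155694432322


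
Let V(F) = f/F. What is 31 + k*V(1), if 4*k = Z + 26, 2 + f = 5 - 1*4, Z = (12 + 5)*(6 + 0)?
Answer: -1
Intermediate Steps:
Z = 102 (Z = 17*6 = 102)
f = -1 (f = -2 + (5 - 1*4) = -2 + (5 - 4) = -2 + 1 = -1)
V(F) = -1/F
k = 32 (k = (102 + 26)/4 = (¼)*128 = 32)
31 + k*V(1) = 31 + 32*(-1/1) = 31 + 32*(-1*1) = 31 + 32*(-1) = 31 - 32 = -1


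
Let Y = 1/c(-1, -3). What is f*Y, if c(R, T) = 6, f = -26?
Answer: -13/3 ≈ -4.3333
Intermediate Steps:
Y = 1/6 ≈ 0.16667
f*Y = -26*1/6 = -13/3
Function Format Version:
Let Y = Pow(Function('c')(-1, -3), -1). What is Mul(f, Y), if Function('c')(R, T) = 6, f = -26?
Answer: Rational(-13, 3) ≈ -4.3333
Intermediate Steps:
Y = Rational(1, 6) (Y = Pow(6, -1) = Rational(1, 6) ≈ 0.16667)
Mul(f, Y) = Mul(-26, Rational(1, 6)) = Rational(-13, 3)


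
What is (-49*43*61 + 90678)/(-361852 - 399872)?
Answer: 37849/761724 ≈ 0.049689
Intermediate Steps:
(-49*43*61 + 90678)/(-361852 - 399872) = (-2107*61 + 90678)/(-761724) = (-128527 + 90678)*(-1/761724) = -37849*(-1/761724) = 37849/761724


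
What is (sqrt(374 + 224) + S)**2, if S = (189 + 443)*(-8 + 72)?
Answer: (40448 + sqrt(598))**2 ≈ 1.6380e+9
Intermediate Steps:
S = 40448 (S = 632*64 = 40448)
(sqrt(374 + 224) + S)**2 = (sqrt(374 + 224) + 40448)**2 = (sqrt(598) + 40448)**2 = (40448 + sqrt(598))**2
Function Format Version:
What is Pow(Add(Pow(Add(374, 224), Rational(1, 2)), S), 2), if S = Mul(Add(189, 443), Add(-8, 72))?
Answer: Pow(Add(40448, Pow(598, Rational(1, 2))), 2) ≈ 1.6380e+9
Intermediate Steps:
S = 40448 (S = Mul(632, 64) = 40448)
Pow(Add(Pow(Add(374, 224), Rational(1, 2)), S), 2) = Pow(Add(Pow(Add(374, 224), Rational(1, 2)), 40448), 2) = Pow(Add(Pow(598, Rational(1, 2)), 40448), 2) = Pow(Add(40448, Pow(598, Rational(1, 2))), 2)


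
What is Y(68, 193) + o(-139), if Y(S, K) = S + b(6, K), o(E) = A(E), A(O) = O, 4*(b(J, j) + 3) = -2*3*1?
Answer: -151/2 ≈ -75.500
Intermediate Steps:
b(J, j) = -9/2 (b(J, j) = -3 + (-2*3*1)/4 = -3 + (-6*1)/4 = -3 + (¼)*(-6) = -3 - 3/2 = -9/2)
o(E) = E
Y(S, K) = -9/2 + S (Y(S, K) = S - 9/2 = -9/2 + S)
Y(68, 193) + o(-139) = (-9/2 + 68) - 139 = 127/2 - 139 = -151/2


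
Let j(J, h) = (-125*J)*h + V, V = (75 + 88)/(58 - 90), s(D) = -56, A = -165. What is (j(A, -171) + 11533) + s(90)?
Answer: -112492899/32 ≈ -3.5154e+6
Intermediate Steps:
V = -163/32 (V = 163/(-32) = 163*(-1/32) = -163/32 ≈ -5.0938)
j(J, h) = -163/32 - 125*J*h (j(J, h) = (-125*J)*h - 163/32 = -125*J*h - 163/32 = -163/32 - 125*J*h)
(j(A, -171) + 11533) + s(90) = ((-163/32 - 125*(-165)*(-171)) + 11533) - 56 = ((-163/32 - 3526875) + 11533) - 56 = (-112860163/32 + 11533) - 56 = -112491107/32 - 56 = -112492899/32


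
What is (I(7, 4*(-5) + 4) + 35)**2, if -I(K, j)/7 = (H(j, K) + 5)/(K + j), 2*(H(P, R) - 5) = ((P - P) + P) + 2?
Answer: 12544/9 ≈ 1393.8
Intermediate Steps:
H(P, R) = 6 + P/2 (H(P, R) = 5 + (((P - P) + P) + 2)/2 = 5 + ((0 + P) + 2)/2 = 5 + (P + 2)/2 = 5 + (2 + P)/2 = 5 + (1 + P/2) = 6 + P/2)
I(K, j) = -7*(11 + j/2)/(K + j) (I(K, j) = -7*((6 + j/2) + 5)/(K + j) = -7*(11 + j/2)/(K + j))
(I(7, 4*(-5) + 4) + 35)**2 = ((-77 - 7*(4*(-5) + 4)/2)/(7 + (4*(-5) + 4)) + 35)**2 = ((-77 - 7*(-20 + 4)/2)/(7 + (-20 + 4)) + 35)**2 = ((-77 - 7/2*(-16))/(7 - 16) + 35)**2 = ((-77 + 56)/(-9) + 35)**2 = (-1/9*(-21) + 35)**2 = (7/3 + 35)**2 = (112/3)**2 = 12544/9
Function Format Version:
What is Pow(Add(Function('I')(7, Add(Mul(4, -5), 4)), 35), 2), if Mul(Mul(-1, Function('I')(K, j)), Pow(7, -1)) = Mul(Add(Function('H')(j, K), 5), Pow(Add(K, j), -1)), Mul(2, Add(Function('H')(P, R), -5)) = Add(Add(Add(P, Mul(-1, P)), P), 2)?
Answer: Rational(12544, 9) ≈ 1393.8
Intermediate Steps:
Function('H')(P, R) = Add(6, Mul(Rational(1, 2), P)) (Function('H')(P, R) = Add(5, Mul(Rational(1, 2), Add(Add(Add(P, Mul(-1, P)), P), 2))) = Add(5, Mul(Rational(1, 2), Add(Add(0, P), 2))) = Add(5, Mul(Rational(1, 2), Add(P, 2))) = Add(5, Mul(Rational(1, 2), Add(2, P))) = Add(5, Add(1, Mul(Rational(1, 2), P))) = Add(6, Mul(Rational(1, 2), P)))
Function('I')(K, j) = Mul(-7, Pow(Add(K, j), -1), Add(11, Mul(Rational(1, 2), j))) (Function('I')(K, j) = Mul(-7, Mul(Add(Add(6, Mul(Rational(1, 2), j)), 5), Pow(Add(K, j), -1))) = Mul(-7, Mul(Add(11, Mul(Rational(1, 2), j)), Pow(Add(K, j), -1))) = Mul(-7, Mul(Pow(Add(K, j), -1), Add(11, Mul(Rational(1, 2), j)))) = Mul(-7, Pow(Add(K, j), -1), Add(11, Mul(Rational(1, 2), j))))
Pow(Add(Function('I')(7, Add(Mul(4, -5), 4)), 35), 2) = Pow(Add(Mul(Pow(Add(7, Add(Mul(4, -5), 4)), -1), Add(-77, Mul(Rational(-7, 2), Add(Mul(4, -5), 4)))), 35), 2) = Pow(Add(Mul(Pow(Add(7, Add(-20, 4)), -1), Add(-77, Mul(Rational(-7, 2), Add(-20, 4)))), 35), 2) = Pow(Add(Mul(Pow(Add(7, -16), -1), Add(-77, Mul(Rational(-7, 2), -16))), 35), 2) = Pow(Add(Mul(Pow(-9, -1), Add(-77, 56)), 35), 2) = Pow(Add(Mul(Rational(-1, 9), -21), 35), 2) = Pow(Add(Rational(7, 3), 35), 2) = Pow(Rational(112, 3), 2) = Rational(12544, 9)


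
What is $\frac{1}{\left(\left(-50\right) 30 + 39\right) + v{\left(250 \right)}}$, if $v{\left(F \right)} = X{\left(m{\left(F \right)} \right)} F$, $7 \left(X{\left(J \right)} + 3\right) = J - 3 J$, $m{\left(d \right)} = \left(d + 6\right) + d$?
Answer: $- \frac{7}{268477} \approx -2.6073 \cdot 10^{-5}$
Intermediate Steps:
$m{\left(d \right)} = 6 + 2 d$ ($m{\left(d \right)} = \left(6 + d\right) + d = 6 + 2 d$)
$X{\left(J \right)} = -3 - \frac{2 J}{7}$ ($X{\left(J \right)} = -3 + \frac{J - 3 J}{7} = -3 + \frac{\left(-2\right) J}{7} = -3 - \frac{2 J}{7}$)
$v{\left(F \right)} = F \left(- \frac{33}{7} - \frac{4 F}{7}\right)$ ($v{\left(F \right)} = \left(-3 - \frac{2 \left(6 + 2 F\right)}{7}\right) F = \left(-3 - \left(\frac{12}{7} + \frac{4 F}{7}\right)\right) F = \left(- \frac{33}{7} - \frac{4 F}{7}\right) F = F \left(- \frac{33}{7} - \frac{4 F}{7}\right)$)
$\frac{1}{\left(\left(-50\right) 30 + 39\right) + v{\left(250 \right)}} = \frac{1}{\left(\left(-50\right) 30 + 39\right) - \frac{250 \left(33 + 4 \cdot 250\right)}{7}} = \frac{1}{\left(-1500 + 39\right) - \frac{250 \left(33 + 1000\right)}{7}} = \frac{1}{-1461 - \frac{250}{7} \cdot 1033} = \frac{1}{-1461 - \frac{258250}{7}} = \frac{1}{- \frac{268477}{7}} = - \frac{7}{268477}$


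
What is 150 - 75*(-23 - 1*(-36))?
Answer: -825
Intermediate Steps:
150 - 75*(-23 - 1*(-36)) = 150 - 75*(-23 + 36) = 150 - 75*13 = 150 - 975 = -825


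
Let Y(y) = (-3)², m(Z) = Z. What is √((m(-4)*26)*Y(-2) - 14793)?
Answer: 7*I*√321 ≈ 125.42*I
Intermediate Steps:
Y(y) = 9
√((m(-4)*26)*Y(-2) - 14793) = √(-4*26*9 - 14793) = √(-104*9 - 14793) = √(-936 - 14793) = √(-15729) = 7*I*√321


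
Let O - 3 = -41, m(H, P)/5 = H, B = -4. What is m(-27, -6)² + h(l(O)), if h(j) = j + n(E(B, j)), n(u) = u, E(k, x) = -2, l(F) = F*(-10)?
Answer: 18603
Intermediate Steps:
m(H, P) = 5*H
O = -38 (O = 3 - 41 = -38)
l(F) = -10*F
h(j) = -2 + j (h(j) = j - 2 = -2 + j)
m(-27, -6)² + h(l(O)) = (5*(-27))² + (-2 - 10*(-38)) = (-135)² + (-2 + 380) = 18225 + 378 = 18603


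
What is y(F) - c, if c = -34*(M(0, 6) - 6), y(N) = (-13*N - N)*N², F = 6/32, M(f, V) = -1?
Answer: -487613/2048 ≈ -238.09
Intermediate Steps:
F = 3/16 (F = 6*(1/32) = 3/16 ≈ 0.18750)
y(N) = -14*N³ (y(N) = (-14*N)*N² = -14*N³)
c = 238 (c = -34*(-1 - 6) = -34*(-7) = 238)
y(F) - c = -14*(3/16)³ - 1*238 = -14*27/4096 - 238 = -189/2048 - 238 = -487613/2048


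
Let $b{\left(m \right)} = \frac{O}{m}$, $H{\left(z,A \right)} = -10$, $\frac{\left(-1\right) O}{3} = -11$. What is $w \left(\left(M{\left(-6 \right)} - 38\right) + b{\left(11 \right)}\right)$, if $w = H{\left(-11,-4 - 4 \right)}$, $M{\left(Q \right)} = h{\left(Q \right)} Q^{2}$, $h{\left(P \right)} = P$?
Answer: $2510$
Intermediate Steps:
$O = 33$ ($O = \left(-3\right) \left(-11\right) = 33$)
$M{\left(Q \right)} = Q^{3}$ ($M{\left(Q \right)} = Q Q^{2} = Q^{3}$)
$w = -10$
$b{\left(m \right)} = \frac{33}{m}$
$w \left(\left(M{\left(-6 \right)} - 38\right) + b{\left(11 \right)}\right) = - 10 \left(\left(\left(-6\right)^{3} - 38\right) + \frac{33}{11}\right) = - 10 \left(\left(-216 - 38\right) + 33 \cdot \frac{1}{11}\right) = - 10 \left(-254 + 3\right) = \left(-10\right) \left(-251\right) = 2510$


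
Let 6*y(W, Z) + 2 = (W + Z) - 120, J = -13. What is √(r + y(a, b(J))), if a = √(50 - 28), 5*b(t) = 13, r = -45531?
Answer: √(-40995810 + 150*√22)/30 ≈ 213.42*I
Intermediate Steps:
b(t) = 13/5 (b(t) = (⅕)*13 = 13/5)
a = √22 ≈ 4.6904
y(W, Z) = -61/3 + W/6 + Z/6 (y(W, Z) = -⅓ + ((W + Z) - 120)/6 = -⅓ + (-120 + W + Z)/6 = -⅓ + (-20 + W/6 + Z/6) = -61/3 + W/6 + Z/6)
√(r + y(a, b(J))) = √(-45531 + (-61/3 + √22/6 + (⅙)*(13/5))) = √(-45531 + (-61/3 + √22/6 + 13/30)) = √(-45531 + (-199/10 + √22/6)) = √(-455509/10 + √22/6)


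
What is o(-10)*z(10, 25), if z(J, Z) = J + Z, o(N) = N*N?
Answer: 3500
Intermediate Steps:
o(N) = N²
o(-10)*z(10, 25) = (-10)²*(10 + 25) = 100*35 = 3500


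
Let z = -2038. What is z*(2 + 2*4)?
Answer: -20380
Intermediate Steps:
z*(2 + 2*4) = -2038*(2 + 2*4) = -2038*(2 + 8) = -2038*10 = -20380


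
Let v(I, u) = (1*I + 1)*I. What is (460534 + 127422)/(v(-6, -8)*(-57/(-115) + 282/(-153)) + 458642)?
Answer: 57472699/44828304 ≈ 1.2821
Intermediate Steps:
v(I, u) = I*(1 + I) (v(I, u) = (I + 1)*I = (1 + I)*I = I*(1 + I))
(460534 + 127422)/(v(-6, -8)*(-57/(-115) + 282/(-153)) + 458642) = (460534 + 127422)/((-6*(1 - 6))*(-57/(-115) + 282/(-153)) + 458642) = 587956/((-6*(-5))*(-57*(-1/115) + 282*(-1/153)) + 458642) = 587956/(30*(57/115 - 94/51) + 458642) = 587956/(30*(-7903/5865) + 458642) = 587956/(-15806/391 + 458642) = 587956/(179313216/391) = 587956*(391/179313216) = 57472699/44828304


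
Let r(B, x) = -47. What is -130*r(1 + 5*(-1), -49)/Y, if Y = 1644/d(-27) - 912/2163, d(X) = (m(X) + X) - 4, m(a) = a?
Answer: -63876995/300739 ≈ -212.40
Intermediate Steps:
d(X) = -4 + 2*X (d(X) = (X + X) - 4 = 2*X - 4 = -4 + 2*X)
Y = -601478/20909 (Y = 1644/(-4 + 2*(-27)) - 912/2163 = 1644/(-4 - 54) - 912*1/2163 = 1644/(-58) - 304/721 = 1644*(-1/58) - 304/721 = -822/29 - 304/721 = -601478/20909 ≈ -28.766)
-130*r(1 + 5*(-1), -49)/Y = -(-6110)/(-601478/20909) = -(-6110)*(-20909)/601478 = -130*982723/601478 = -63876995/300739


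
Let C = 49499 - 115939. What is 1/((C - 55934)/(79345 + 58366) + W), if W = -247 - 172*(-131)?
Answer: 19673/438395323 ≈ 4.4875e-5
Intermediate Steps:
C = -66440
W = 22285 (W = -247 + 22532 = 22285)
1/((C - 55934)/(79345 + 58366) + W) = 1/((-66440 - 55934)/(79345 + 58366) + 22285) = 1/(-122374/137711 + 22285) = 1/(-122374*1/137711 + 22285) = 1/(-17482/19673 + 22285) = 1/(438395323/19673) = 19673/438395323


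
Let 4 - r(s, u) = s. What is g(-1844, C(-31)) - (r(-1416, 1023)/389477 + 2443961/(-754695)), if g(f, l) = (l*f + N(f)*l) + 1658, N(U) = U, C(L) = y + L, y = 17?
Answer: 15664818594135847/293936344515 ≈ 53293.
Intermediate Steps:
r(s, u) = 4 - s
C(L) = 17 + L
g(f, l) = 1658 + 2*f*l (g(f, l) = (l*f + f*l) + 1658 = (f*l + f*l) + 1658 = 2*f*l + 1658 = 1658 + 2*f*l)
g(-1844, C(-31)) - (r(-1416, 1023)/389477 + 2443961/(-754695)) = (1658 + 2*(-1844)*(17 - 31)) - ((4 - 1*(-1416))/389477 + 2443961/(-754695)) = (1658 + 2*(-1844)*(-14)) - ((4 + 1416)*(1/389477) + 2443961*(-1/754695)) = (1658 + 51632) - (1420*(1/389477) - 2443961/754695) = 53290 - (1420/389477 - 2443961/754695) = 53290 - 1*(-950794931497/293936344515) = 53290 + 950794931497/293936344515 = 15664818594135847/293936344515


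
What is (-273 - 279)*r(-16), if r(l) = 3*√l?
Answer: -6624*I ≈ -6624.0*I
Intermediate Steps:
(-273 - 279)*r(-16) = (-273 - 279)*(3*√(-16)) = -1656*4*I = -6624*I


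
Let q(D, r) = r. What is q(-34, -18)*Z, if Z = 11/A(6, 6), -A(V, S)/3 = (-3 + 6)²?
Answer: 22/3 ≈ 7.3333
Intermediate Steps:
A(V, S) = -27 (A(V, S) = -3*(-3 + 6)² = -3*3² = -3*9 = -27)
Z = -11/27 (Z = 11/(-27) = 11*(-1/27) = -11/27 ≈ -0.40741)
q(-34, -18)*Z = -18*(-11/27) = 22/3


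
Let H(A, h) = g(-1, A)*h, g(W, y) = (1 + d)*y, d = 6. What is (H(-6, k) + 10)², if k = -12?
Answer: 264196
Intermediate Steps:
g(W, y) = 7*y (g(W, y) = (1 + 6)*y = 7*y)
H(A, h) = 7*A*h (H(A, h) = (7*A)*h = 7*A*h)
(H(-6, k) + 10)² = (7*(-6)*(-12) + 10)² = (504 + 10)² = 514² = 264196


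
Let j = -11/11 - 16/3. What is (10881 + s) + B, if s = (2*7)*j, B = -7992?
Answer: 8401/3 ≈ 2800.3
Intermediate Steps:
j = -19/3 (j = -11*1/11 - 16*⅓ = -1 - 16/3 = -19/3 ≈ -6.3333)
s = -266/3 (s = (2*7)*(-19/3) = 14*(-19/3) = -266/3 ≈ -88.667)
(10881 + s) + B = (10881 - 266/3) - 7992 = 32377/3 - 7992 = 8401/3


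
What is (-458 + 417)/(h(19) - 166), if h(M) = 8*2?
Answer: 41/150 ≈ 0.27333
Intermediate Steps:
h(M) = 16
(-458 + 417)/(h(19) - 166) = (-458 + 417)/(16 - 166) = -41/(-150) = -41*(-1/150) = 41/150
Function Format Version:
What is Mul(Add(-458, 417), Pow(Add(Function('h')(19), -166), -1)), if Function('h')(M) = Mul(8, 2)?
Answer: Rational(41, 150) ≈ 0.27333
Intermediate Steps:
Function('h')(M) = 16
Mul(Add(-458, 417), Pow(Add(Function('h')(19), -166), -1)) = Mul(Add(-458, 417), Pow(Add(16, -166), -1)) = Mul(-41, Pow(-150, -1)) = Mul(-41, Rational(-1, 150)) = Rational(41, 150)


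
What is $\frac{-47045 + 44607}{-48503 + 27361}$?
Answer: $\frac{1219}{10571} \approx 0.11532$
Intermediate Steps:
$\frac{-47045 + 44607}{-48503 + 27361} = - \frac{2438}{-21142} = \left(-2438\right) \left(- \frac{1}{21142}\right) = \frac{1219}{10571}$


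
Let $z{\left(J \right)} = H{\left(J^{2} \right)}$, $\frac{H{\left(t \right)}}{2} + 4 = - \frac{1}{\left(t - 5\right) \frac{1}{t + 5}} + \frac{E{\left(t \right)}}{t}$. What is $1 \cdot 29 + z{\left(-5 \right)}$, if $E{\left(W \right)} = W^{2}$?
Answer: $68$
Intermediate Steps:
$H{\left(t \right)} = -8 + 2 t - \frac{2 \left(5 + t\right)}{-5 + t}$ ($H{\left(t \right)} = -8 + 2 \left(- \frac{1}{\left(t - 5\right) \frac{1}{t + 5}} + \frac{t^{2}}{t}\right) = -8 + 2 \left(- \frac{1}{\left(-5 + t\right) \frac{1}{5 + t}} + t\right) = -8 + 2 \left(- \frac{1}{\frac{1}{5 + t} \left(-5 + t\right)} + t\right) = -8 + 2 \left(- \frac{5 + t}{-5 + t} + t\right) = -8 + 2 \left(t - \frac{5 + t}{-5 + t}\right) = -8 + \left(2 t - \frac{2 \left(5 + t\right)}{-5 + t}\right) = -8 + 2 t - \frac{2 \left(5 + t\right)}{-5 + t}$)
$z{\left(J \right)} = \frac{2 \left(15 + J^{4} - 10 J^{2}\right)}{-5 + J^{2}}$ ($z{\left(J \right)} = \frac{2 \left(15 + \left(J^{2}\right)^{2} - 10 J^{2}\right)}{-5 + J^{2}} = \frac{2 \left(15 + J^{4} - 10 J^{2}\right)}{-5 + J^{2}}$)
$1 \cdot 29 + z{\left(-5 \right)} = 1 \cdot 29 + \frac{2 \left(15 + \left(-5\right)^{4} - 10 \left(-5\right)^{2}\right)}{-5 + \left(-5\right)^{2}} = 29 + \frac{2 \left(15 + 625 - 250\right)}{-5 + 25} = 29 + \frac{2 \left(15 + 625 - 250\right)}{20} = 29 + 2 \cdot \frac{1}{20} \cdot 390 = 29 + 39 = 68$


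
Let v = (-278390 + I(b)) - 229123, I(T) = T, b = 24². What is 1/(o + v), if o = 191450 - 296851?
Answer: -1/612338 ≈ -1.6331e-6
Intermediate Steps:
b = 576
o = -105401
v = -506937 (v = (-278390 + 576) - 229123 = -277814 - 229123 = -506937)
1/(o + v) = 1/(-105401 - 506937) = 1/(-612338) = -1/612338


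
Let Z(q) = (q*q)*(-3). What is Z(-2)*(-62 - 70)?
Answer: 1584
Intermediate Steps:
Z(q) = -3*q**2 (Z(q) = q**2*(-3) = -3*q**2)
Z(-2)*(-62 - 70) = (-3*(-2)**2)*(-62 - 70) = -3*4*(-132) = -12*(-132) = 1584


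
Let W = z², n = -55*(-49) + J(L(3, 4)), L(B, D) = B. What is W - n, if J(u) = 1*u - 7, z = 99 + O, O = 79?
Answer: 28993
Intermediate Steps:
z = 178 (z = 99 + 79 = 178)
J(u) = -7 + u (J(u) = u - 7 = -7 + u)
n = 2691 (n = -55*(-49) + (-7 + 3) = 2695 - 4 = 2691)
W = 31684 (W = 178² = 31684)
W - n = 31684 - 1*2691 = 31684 - 2691 = 28993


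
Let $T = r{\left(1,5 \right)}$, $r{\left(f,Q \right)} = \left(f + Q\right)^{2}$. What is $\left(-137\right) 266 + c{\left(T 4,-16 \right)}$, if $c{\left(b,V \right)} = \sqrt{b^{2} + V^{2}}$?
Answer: $-36442 + 16 \sqrt{82} \approx -36297.0$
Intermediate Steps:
$r{\left(f,Q \right)} = \left(Q + f\right)^{2}$
$T = 36$ ($T = \left(5 + 1\right)^{2} = 6^{2} = 36$)
$c{\left(b,V \right)} = \sqrt{V^{2} + b^{2}}$
$\left(-137\right) 266 + c{\left(T 4,-16 \right)} = \left(-137\right) 266 + \sqrt{\left(-16\right)^{2} + \left(36 \cdot 4\right)^{2}} = -36442 + \sqrt{256 + 144^{2}} = -36442 + \sqrt{256 + 20736} = -36442 + \sqrt{20992} = -36442 + 16 \sqrt{82}$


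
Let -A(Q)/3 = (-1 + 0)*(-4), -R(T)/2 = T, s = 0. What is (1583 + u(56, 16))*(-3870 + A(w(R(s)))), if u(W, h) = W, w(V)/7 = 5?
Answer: -6362598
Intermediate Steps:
R(T) = -2*T
w(V) = 35 (w(V) = 7*5 = 35)
A(Q) = -12 (A(Q) = -3*(-1 + 0)*(-4) = -(-3)*(-4) = -3*4 = -12)
(1583 + u(56, 16))*(-3870 + A(w(R(s)))) = (1583 + 56)*(-3870 - 12) = 1639*(-3882) = -6362598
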